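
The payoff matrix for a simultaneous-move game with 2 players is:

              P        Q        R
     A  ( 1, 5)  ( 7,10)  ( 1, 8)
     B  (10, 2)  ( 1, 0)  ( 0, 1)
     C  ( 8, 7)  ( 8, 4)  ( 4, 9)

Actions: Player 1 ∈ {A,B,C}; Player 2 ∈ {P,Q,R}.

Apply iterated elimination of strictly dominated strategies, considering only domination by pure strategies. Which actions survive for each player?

P1 drop A (C beats it: P:8>1 Q:8>7 R:4>1)
P2 drop Q (P beats it: B:2>0 C:7>4)
P1→{B,C} P2→{P,R}

IESDS → P1:{B,C} P2:{P,R}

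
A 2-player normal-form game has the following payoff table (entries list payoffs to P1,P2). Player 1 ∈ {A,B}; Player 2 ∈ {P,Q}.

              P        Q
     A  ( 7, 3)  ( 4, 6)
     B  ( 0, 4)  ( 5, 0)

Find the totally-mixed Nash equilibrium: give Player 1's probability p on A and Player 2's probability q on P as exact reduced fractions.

(p,q) = (4/7, 1/8)

P1 indiff ⇒ q·7+(1-q)·4 = q·0+(1-q)·5 ⇒ q(7) = (1-q)(1) ⇒ q = 1/8
P2 indiff ⇒ p·3+(1-p)·4 = p·6+(1-p)·0 ⇒ p(-3) = (1-p)(-4) ⇒ p = 4/7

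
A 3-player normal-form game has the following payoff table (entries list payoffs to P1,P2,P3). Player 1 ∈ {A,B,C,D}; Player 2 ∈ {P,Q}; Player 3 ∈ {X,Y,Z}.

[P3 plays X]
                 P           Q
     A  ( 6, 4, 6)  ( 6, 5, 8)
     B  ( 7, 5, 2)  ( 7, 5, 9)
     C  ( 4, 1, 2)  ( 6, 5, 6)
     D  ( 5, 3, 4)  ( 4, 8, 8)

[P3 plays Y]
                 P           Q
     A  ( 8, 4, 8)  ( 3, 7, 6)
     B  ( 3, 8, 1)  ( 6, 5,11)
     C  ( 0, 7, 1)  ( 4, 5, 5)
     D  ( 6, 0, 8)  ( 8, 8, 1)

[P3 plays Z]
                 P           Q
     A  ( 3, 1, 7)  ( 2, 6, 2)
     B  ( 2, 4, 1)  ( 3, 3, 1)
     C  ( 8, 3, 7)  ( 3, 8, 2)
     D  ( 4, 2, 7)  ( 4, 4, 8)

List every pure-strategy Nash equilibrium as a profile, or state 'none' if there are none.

(A,P,X): not NE [P1→B gives 7>6; P2→Q gives 5>4; P3→Y gives 8>6]
(A,P,Y): not NE [P2→Q gives 7>4]
(A,P,Z): not NE [P1→C gives 8>3; P2→Q gives 6>1; P3→Y gives 8>7]
(A,Q,X): not NE [P1→B gives 7>6]
(A,Q,Y): not NE [P1→D gives 8>3; P3→X gives 8>6]
(A,Q,Z): not NE [P1→D gives 4>2; P3→X gives 8>2]
(B,P,X): NE
(B,P,Y): not NE [P1→A gives 8>3; P3→X gives 2>1]
(B,P,Z): not NE [P1→C gives 8>2; P3→X gives 2>1]
(B,Q,X): not NE [P3→Y gives 11>9]
(B,Q,Y): not NE [P1→D gives 8>6; P2→P gives 8>5]
(B,Q,Z): not NE [P1→D gives 4>3; P2→P gives 4>3; P3→Y gives 11>1]
(C,P,X): not NE [P1→B gives 7>4; P2→Q gives 5>1; P3→Z gives 7>2]
(C,P,Y): not NE [P1→A gives 8>0; P3→Z gives 7>1]
(C,P,Z): not NE [P2→Q gives 8>3]
(C,Q,X): not NE [P1→B gives 7>6]
(C,Q,Y): not NE [P1→D gives 8>4; P2→P gives 7>5; P3→X gives 6>5]
(C,Q,Z): not NE [P1→D gives 4>3; P3→X gives 6>2]
(D,P,X): not NE [P1→B gives 7>5; P2→Q gives 8>3; P3→Y gives 8>4]
(D,P,Y): not NE [P1→A gives 8>6; P2→Q gives 8>0]
(D,P,Z): not NE [P1→C gives 8>4; P2→Q gives 4>2; P3→Y gives 8>7]
(D,Q,X): not NE [P1→B gives 7>4]
(D,Q,Y): not NE [P3→Z gives 8>1]
(D,Q,Z): NE

NE set: (B,P,X), (D,Q,Z)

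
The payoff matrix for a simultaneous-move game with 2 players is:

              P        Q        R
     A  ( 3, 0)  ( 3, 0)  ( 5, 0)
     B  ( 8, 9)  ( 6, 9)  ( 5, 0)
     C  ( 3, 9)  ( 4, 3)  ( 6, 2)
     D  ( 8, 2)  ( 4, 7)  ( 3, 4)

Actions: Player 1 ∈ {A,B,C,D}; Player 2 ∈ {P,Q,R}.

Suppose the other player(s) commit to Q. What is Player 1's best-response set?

argmax u_1 = {B}

u_1(A vs Q) = 3
u_1(B vs Q) = 6
u_1(C vs Q) = 4
u_1(D vs Q) = 4
max payoff 6 at {B}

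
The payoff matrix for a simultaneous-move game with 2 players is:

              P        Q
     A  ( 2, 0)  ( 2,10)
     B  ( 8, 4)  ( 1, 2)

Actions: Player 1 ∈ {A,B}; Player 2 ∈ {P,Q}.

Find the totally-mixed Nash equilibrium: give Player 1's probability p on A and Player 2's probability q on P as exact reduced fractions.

P1 indiff ⇒ q·2+(1-q)·2 = q·8+(1-q)·1 ⇒ q(-6) = (1-q)(-1) ⇒ q = 1/7
P2 indiff ⇒ p·0+(1-p)·4 = p·10+(1-p)·2 ⇒ p(-10) = (1-p)(-2) ⇒ p = 1/6

P1 mixes 1/6 on A; P2 mixes 1/7 on P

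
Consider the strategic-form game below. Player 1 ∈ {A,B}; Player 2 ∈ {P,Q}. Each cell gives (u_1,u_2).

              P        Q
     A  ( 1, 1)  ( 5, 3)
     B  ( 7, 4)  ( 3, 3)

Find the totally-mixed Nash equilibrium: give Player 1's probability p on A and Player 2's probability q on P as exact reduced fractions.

P1 mixes 1/3 on A; P2 mixes 1/4 on P

P1 indiff ⇒ q·1+(1-q)·5 = q·7+(1-q)·3 ⇒ q(-6) = (1-q)(-2) ⇒ q = 1/4
P2 indiff ⇒ p·1+(1-p)·4 = p·3+(1-p)·3 ⇒ p(-2) = (1-p)(-1) ⇒ p = 1/3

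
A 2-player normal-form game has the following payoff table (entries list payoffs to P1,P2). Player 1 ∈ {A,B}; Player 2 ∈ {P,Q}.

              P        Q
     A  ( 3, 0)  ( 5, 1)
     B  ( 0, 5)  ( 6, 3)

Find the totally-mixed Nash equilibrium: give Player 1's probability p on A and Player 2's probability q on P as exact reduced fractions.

P1 indiff ⇒ q·3+(1-q)·5 = q·0+(1-q)·6 ⇒ q(3) = (1-q)(1) ⇒ q = 1/4
P2 indiff ⇒ p·0+(1-p)·5 = p·1+(1-p)·3 ⇒ p(-1) = (1-p)(-2) ⇒ p = 2/3

p=2/3, q=1/4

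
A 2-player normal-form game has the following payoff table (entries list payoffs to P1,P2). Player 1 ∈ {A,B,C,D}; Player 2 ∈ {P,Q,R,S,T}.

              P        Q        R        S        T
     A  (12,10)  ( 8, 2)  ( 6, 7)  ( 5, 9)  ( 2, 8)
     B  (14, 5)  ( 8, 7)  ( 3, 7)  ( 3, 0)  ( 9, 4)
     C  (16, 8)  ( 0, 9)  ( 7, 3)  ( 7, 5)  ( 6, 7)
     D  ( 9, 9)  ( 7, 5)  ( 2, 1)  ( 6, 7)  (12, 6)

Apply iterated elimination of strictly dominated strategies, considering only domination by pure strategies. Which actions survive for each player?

P2 drop S (P beats it: A:10>9 B:5>0 C:8>5 D:9>7)
P2 drop T (P beats it: A:10>8 B:5>4 C:8>7 D:9>6)
P1 drop D (A beats it: P:12>9 Q:8>7 R:6>2)
P1→{A,B,C} P2→{P,Q,R}

IESDS → P1:{A,B,C} P2:{P,Q,R}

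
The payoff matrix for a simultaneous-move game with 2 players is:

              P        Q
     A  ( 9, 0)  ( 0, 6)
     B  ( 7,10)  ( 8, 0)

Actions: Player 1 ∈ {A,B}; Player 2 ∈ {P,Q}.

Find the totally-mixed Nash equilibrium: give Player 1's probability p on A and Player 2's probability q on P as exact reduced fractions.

P1 mixes 5/8 on A; P2 mixes 4/5 on P

P1 indiff ⇒ q·9+(1-q)·0 = q·7+(1-q)·8 ⇒ q(2) = (1-q)(8) ⇒ q = 4/5
P2 indiff ⇒ p·0+(1-p)·10 = p·6+(1-p)·0 ⇒ p(-6) = (1-p)(-10) ⇒ p = 5/8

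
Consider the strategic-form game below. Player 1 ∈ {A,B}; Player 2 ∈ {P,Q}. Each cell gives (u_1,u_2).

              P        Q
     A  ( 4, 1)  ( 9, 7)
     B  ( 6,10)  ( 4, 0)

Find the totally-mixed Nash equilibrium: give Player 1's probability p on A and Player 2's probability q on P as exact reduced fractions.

P1 mixes 5/8 on A; P2 mixes 5/7 on P

P1 indiff ⇒ q·4+(1-q)·9 = q·6+(1-q)·4 ⇒ q(-2) = (1-q)(-5) ⇒ q = 5/7
P2 indiff ⇒ p·1+(1-p)·10 = p·7+(1-p)·0 ⇒ p(-6) = (1-p)(-10) ⇒ p = 5/8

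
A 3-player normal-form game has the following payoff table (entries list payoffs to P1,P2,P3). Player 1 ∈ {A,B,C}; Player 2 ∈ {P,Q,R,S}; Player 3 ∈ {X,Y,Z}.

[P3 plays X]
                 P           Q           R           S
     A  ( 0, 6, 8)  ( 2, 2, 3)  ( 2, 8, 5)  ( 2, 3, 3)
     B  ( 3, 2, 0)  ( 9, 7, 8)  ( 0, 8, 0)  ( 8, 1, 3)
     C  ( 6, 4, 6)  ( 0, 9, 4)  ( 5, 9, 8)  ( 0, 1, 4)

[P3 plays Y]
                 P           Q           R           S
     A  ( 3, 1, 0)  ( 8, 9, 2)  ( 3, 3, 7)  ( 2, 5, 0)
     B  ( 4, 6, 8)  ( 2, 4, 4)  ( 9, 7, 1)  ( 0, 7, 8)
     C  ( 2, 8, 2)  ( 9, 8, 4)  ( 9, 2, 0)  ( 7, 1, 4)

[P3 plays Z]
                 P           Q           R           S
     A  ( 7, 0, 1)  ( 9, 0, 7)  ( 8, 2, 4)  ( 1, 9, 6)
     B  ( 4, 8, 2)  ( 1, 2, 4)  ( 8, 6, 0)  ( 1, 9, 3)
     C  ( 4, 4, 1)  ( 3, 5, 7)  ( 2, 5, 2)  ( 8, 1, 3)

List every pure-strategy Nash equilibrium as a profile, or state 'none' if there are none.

(A,P,X): not NE [P1→C gives 6>0; P2→R gives 8>6]
(A,P,Y): not NE [P1→B gives 4>3; P2→Q gives 9>1; P3→X gives 8>0]
(A,P,Z): not NE [P2→S gives 9>0; P3→X gives 8>1]
(A,Q,X): not NE [P1→B gives 9>2; P2→R gives 8>2; P3→Z gives 7>3]
(A,Q,Y): not NE [P1→C gives 9>8; P3→Z gives 7>2]
(A,Q,Z): not NE [P2→S gives 9>0]
(A,R,X): not NE [P1→C gives 5>2; P3→Y gives 7>5]
(A,R,Y): not NE [P1→C gives 9>3; P2→Q gives 9>3]
(A,R,Z): not NE [P2→S gives 9>2; P3→Y gives 7>4]
(A,S,X): not NE [P1→B gives 8>2; P2→R gives 8>3; P3→Z gives 6>3]
(A,S,Y): not NE [P1→C gives 7>2; P2→Q gives 9>5; P3→Z gives 6>0]
(A,S,Z): not NE [P1→C gives 8>1]
(B,P,X): not NE [P1→C gives 6>3; P2→R gives 8>2; P3→Y gives 8>0]
(B,P,Y): not NE [P2→S gives 7>6]
(B,P,Z): not NE [P1→A gives 7>4; P2→S gives 9>8; P3→Y gives 8>2]
(B,Q,X): not NE [P2→R gives 8>7]
(B,Q,Y): not NE [P1→C gives 9>2; P2→S gives 7>4; P3→X gives 8>4]
(B,Q,Z): not NE [P1→A gives 9>1; P2→S gives 9>2; P3→X gives 8>4]
(B,R,X): not NE [P1→C gives 5>0; P3→Y gives 1>0]
(B,R,Y): NE
(B,R,Z): not NE [P2→S gives 9>6; P3→Y gives 1>0]
(B,S,X): not NE [P2→R gives 8>1; P3→Y gives 8>3]
(B,S,Y): not NE [P1→C gives 7>0]
(B,S,Z): not NE [P1→C gives 8>1; P3→Y gives 8>3]
(C,P,X): not NE [P2→R gives 9>4]
(C,P,Y): not NE [P1→B gives 4>2; P3→X gives 6>2]
(C,P,Z): not NE [P1→A gives 7>4; P2→R gives 5>4; P3→X gives 6>1]
(C,Q,X): not NE [P1→B gives 9>0; P3→Z gives 7>4]
(C,Q,Y): not NE [P3→Z gives 7>4]
(C,Q,Z): not NE [P1→A gives 9>3]
(C,R,X): NE
(C,R,Y): not NE [P2→Q gives 8>2; P3→X gives 8>0]
(C,R,Z): not NE [P1→B gives 8>2; P3→X gives 8>2]
(C,S,X): not NE [P1→B gives 8>0; P2→R gives 9>1]
(C,S,Y): not NE [P2→Q gives 8>1]
(C,S,Z): not NE [P2→R gives 5>1; P3→Y gives 4>3]

Nash profiles: (B,R,Y), (C,R,X)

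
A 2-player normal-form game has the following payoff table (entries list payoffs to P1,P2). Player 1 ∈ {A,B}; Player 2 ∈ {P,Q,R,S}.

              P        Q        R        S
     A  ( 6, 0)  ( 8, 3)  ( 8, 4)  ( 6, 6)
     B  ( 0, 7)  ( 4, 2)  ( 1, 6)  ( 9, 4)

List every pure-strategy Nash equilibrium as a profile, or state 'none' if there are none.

(A,P): not NE [P2→S gives 6>0]
(A,Q): not NE [P2→S gives 6>3]
(A,R): not NE [P2→S gives 6>4]
(A,S): not NE [P1→B gives 9>6]
(B,P): not NE [P1→A gives 6>0]
(B,Q): not NE [P1→A gives 8>4; P2→P gives 7>2]
(B,R): not NE [P1→A gives 8>1; P2→P gives 7>6]
(B,S): not NE [P2→P gives 7>4]

PSNE: ∅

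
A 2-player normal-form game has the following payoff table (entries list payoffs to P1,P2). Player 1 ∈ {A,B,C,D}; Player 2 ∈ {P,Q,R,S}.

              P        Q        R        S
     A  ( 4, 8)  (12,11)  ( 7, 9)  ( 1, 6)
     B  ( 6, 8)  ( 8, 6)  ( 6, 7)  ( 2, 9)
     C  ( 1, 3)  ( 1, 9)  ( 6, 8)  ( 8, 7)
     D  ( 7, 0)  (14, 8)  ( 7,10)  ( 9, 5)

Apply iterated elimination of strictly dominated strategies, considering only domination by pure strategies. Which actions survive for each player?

IESDS → P1:{A,D} P2:{Q,R}

P1 drop B (D beats it: P:7>6 Q:14>8 R:7>6 S:9>2)
P1 drop C (D beats it: P:7>1 Q:14>1 R:7>6 S:9>8)
P2 drop P (Q beats it: A:11>8 D:8>0)
P2 drop S (Q beats it: A:11>6 D:8>5)
P1→{A,D} P2→{Q,R}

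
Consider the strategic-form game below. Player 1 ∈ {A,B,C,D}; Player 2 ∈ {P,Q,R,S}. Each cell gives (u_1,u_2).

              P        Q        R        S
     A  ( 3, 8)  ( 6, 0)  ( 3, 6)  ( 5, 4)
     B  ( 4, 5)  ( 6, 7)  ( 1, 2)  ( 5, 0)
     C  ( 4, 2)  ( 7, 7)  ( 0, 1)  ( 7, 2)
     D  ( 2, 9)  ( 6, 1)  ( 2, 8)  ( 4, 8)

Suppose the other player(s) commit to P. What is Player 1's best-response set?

BR_1 = {B,C}

u_1(A vs P) = 3
u_1(B vs P) = 4
u_1(C vs P) = 4
u_1(D vs P) = 2
max payoff 4 at {B,C}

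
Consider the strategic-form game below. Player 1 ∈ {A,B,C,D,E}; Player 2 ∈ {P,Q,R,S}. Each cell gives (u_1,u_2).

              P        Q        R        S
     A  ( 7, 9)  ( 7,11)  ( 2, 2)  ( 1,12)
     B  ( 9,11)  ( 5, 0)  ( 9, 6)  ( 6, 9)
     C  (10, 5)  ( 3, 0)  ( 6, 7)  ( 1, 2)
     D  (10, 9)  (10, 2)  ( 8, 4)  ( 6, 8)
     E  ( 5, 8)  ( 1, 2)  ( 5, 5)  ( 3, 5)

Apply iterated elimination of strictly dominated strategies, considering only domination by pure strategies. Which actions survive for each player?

P1 drop A (D beats it: P:10>7 Q:10>7 R:8>2 S:6>1)
P1 drop E (B beats it: P:9>5 Q:5>1 R:9>5 S:6>3)
P2 drop Q (P beats it: B:11>0 C:5>0 D:9>2)
P2 drop S (P beats it: B:11>9 C:5>2 D:9>8)
P1→{B,C,D} P2→{P,R}

Survivors P1:{B,C,D} P2:{P,R}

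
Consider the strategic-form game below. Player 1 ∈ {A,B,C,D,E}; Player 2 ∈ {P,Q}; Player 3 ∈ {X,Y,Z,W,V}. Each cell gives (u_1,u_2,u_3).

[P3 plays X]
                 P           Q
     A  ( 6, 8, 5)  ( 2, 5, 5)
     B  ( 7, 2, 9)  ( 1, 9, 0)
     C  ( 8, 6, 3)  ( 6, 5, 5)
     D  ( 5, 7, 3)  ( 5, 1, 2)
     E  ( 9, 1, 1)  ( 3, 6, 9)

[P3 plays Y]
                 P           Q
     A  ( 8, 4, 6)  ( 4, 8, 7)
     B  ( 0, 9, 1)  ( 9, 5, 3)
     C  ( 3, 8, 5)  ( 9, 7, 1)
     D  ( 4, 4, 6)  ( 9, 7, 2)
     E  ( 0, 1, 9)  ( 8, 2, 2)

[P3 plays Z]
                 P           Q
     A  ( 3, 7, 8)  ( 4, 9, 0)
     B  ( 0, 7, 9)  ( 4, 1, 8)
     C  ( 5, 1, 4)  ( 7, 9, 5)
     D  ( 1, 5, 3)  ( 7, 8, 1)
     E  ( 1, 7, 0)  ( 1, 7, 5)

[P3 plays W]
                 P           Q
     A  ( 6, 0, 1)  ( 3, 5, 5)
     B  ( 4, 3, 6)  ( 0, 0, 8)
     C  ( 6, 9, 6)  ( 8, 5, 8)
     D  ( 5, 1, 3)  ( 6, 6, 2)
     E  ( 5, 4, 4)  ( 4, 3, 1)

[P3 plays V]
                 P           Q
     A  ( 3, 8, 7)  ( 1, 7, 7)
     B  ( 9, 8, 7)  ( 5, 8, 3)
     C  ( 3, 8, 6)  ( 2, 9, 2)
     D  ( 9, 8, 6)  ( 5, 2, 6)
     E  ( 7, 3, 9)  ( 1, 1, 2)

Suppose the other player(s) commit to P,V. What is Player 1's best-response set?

u_1(A vs P,V) = 3
u_1(B vs P,V) = 9
u_1(C vs P,V) = 3
u_1(D vs P,V) = 9
u_1(E vs P,V) = 7
max payoff 9 at {B,D}

BR_1 = {B,D}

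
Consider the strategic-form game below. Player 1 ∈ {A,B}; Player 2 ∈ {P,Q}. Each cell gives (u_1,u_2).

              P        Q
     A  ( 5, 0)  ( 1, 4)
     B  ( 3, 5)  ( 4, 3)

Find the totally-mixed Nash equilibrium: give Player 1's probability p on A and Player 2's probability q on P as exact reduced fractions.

p=1/3, q=3/5

P1 indiff ⇒ q·5+(1-q)·1 = q·3+(1-q)·4 ⇒ q(2) = (1-q)(3) ⇒ q = 3/5
P2 indiff ⇒ p·0+(1-p)·5 = p·4+(1-p)·3 ⇒ p(-4) = (1-p)(-2) ⇒ p = 1/3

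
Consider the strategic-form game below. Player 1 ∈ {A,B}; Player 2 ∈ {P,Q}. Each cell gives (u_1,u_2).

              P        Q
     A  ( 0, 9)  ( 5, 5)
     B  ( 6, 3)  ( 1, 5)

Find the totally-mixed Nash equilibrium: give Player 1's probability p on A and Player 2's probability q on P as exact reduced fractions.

(p,q) = (1/3, 2/5)

P1 indiff ⇒ q·0+(1-q)·5 = q·6+(1-q)·1 ⇒ q(-6) = (1-q)(-4) ⇒ q = 2/5
P2 indiff ⇒ p·9+(1-p)·3 = p·5+(1-p)·5 ⇒ p(4) = (1-p)(2) ⇒ p = 1/3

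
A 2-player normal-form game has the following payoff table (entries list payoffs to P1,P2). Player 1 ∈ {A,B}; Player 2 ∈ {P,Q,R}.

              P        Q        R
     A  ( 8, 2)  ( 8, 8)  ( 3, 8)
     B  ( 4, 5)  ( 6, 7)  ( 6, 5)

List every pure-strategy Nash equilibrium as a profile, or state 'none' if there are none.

Nash profiles: (A,Q)

(A,P): not NE [P2→R gives 8>2]
(A,Q): NE
(A,R): not NE [P1→B gives 6>3]
(B,P): not NE [P1→A gives 8>4; P2→Q gives 7>5]
(B,Q): not NE [P1→A gives 8>6]
(B,R): not NE [P2→Q gives 7>5]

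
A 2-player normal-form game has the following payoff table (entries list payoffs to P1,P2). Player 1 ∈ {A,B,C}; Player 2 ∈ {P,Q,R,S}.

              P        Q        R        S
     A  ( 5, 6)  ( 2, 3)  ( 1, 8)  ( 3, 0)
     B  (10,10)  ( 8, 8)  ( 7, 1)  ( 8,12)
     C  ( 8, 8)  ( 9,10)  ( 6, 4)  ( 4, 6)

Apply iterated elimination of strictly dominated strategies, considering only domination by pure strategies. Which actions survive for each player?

P1 drop A (B beats it: P:10>5 Q:8>2 R:7>1 S:8>3)
P2 drop R (P beats it: B:10>1 C:8>4)
P1→{B,C} P2→{P,Q,S}

Remaining: P1:{B,C} P2:{P,Q,S}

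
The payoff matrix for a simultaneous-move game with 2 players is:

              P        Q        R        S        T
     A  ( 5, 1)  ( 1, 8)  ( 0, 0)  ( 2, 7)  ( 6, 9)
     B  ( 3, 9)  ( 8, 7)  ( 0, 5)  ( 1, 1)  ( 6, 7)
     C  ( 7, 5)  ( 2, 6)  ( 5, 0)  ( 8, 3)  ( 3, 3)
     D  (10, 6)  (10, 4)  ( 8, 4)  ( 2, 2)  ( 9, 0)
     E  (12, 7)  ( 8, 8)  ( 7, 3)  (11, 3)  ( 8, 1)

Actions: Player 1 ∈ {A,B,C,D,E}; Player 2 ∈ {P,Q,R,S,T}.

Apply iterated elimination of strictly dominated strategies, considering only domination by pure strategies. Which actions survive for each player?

Survivors P1:{D,E} P2:{P,Q}

P1 drop A (E beats it: P:12>5 Q:8>1 R:7>0 S:11>2 T:8>6)
P1 drop B (D beats it: P:10>3 Q:10>8 R:8>0 S:2>1 T:9>6)
P1 drop C (E beats it: P:12>7 Q:8>2 R:7>5 S:11>8 T:8>3)
P2 drop R (P beats it: D:6>4 E:7>3)
P2 drop S (P beats it: D:6>2 E:7>3)
P2 drop T (P beats it: D:6>0 E:7>1)
P1→{D,E} P2→{P,Q}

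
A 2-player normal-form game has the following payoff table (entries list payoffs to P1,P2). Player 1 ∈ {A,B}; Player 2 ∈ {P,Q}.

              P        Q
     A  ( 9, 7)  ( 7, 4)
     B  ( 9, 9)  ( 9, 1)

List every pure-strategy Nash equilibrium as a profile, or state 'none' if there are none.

(A,P): NE
(A,Q): not NE [P1→B gives 9>7; P2→P gives 7>4]
(B,P): NE
(B,Q): not NE [P2→P gives 9>1]

PSNE = {(A,P), (B,P)}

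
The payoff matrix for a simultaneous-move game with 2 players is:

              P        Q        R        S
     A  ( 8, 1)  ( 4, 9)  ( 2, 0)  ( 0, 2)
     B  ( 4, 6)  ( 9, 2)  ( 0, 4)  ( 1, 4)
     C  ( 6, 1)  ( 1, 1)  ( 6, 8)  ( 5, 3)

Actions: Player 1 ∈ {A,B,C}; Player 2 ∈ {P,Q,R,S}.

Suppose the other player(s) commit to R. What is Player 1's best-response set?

P1 best: {C}

u_1(A vs R) = 2
u_1(B vs R) = 0
u_1(C vs R) = 6
max payoff 6 at {C}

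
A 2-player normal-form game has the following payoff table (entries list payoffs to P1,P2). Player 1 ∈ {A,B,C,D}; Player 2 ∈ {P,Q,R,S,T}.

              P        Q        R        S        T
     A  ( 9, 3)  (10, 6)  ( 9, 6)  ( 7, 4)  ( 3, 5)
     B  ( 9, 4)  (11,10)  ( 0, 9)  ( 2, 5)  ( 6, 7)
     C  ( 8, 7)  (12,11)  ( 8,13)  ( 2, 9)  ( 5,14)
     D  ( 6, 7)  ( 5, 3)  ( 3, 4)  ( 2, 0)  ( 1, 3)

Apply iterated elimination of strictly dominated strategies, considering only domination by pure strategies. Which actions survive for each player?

P1 drop D (A beats it: P:9>6 Q:10>5 R:9>3 S:7>2 T:3>1)
P2 drop P (Q beats it: A:6>3 B:10>4 C:11>7)
P2 drop S (Q beats it: A:6>4 B:10>5 C:11>9)
P1→{A,B,C} P2→{Q,R,T}

Survivors P1:{A,B,C} P2:{Q,R,T}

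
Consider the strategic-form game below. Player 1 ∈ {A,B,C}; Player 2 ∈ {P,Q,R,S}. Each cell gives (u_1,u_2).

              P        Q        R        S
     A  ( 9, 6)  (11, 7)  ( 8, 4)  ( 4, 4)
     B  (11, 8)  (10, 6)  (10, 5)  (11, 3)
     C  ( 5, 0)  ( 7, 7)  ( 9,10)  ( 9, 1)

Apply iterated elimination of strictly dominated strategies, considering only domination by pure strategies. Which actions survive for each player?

Survivors P1:{A,B} P2:{P,Q}

P1 drop C (B beats it: P:11>5 Q:10>7 R:10>9 S:11>9)
P2 drop R (P beats it: A:6>4 B:8>5)
P2 drop S (P beats it: A:6>4 B:8>3)
P1→{A,B} P2→{P,Q}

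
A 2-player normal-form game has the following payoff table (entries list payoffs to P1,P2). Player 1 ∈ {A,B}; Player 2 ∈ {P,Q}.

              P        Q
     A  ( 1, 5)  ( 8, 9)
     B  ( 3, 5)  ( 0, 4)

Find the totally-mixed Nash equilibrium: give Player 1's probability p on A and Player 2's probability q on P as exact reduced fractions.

P1 indiff ⇒ q·1+(1-q)·8 = q·3+(1-q)·0 ⇒ q(-2) = (1-q)(-8) ⇒ q = 4/5
P2 indiff ⇒ p·5+(1-p)·5 = p·9+(1-p)·4 ⇒ p(-4) = (1-p)(-1) ⇒ p = 1/5

P1 mixes 1/5 on A; P2 mixes 4/5 on P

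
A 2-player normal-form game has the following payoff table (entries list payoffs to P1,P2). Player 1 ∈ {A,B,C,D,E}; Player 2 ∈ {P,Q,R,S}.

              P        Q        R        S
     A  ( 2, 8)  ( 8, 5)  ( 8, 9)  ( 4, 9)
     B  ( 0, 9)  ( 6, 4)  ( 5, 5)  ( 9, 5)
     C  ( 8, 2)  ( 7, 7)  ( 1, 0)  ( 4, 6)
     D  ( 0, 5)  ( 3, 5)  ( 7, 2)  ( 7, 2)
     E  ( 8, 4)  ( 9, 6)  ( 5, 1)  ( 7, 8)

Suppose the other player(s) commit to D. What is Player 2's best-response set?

BR_2 = {P,Q}

u_2(P vs D) = 5
u_2(Q vs D) = 5
u_2(R vs D) = 2
u_2(S vs D) = 2
max payoff 5 at {P,Q}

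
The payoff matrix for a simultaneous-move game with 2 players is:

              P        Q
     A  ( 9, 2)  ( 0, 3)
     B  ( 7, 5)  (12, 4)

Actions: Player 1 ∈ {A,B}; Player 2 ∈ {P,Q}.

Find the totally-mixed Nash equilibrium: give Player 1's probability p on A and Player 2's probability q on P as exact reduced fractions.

p=1/2, q=6/7

P1 indiff ⇒ q·9+(1-q)·0 = q·7+(1-q)·12 ⇒ q(2) = (1-q)(12) ⇒ q = 6/7
P2 indiff ⇒ p·2+(1-p)·5 = p·3+(1-p)·4 ⇒ p(-1) = (1-p)(-1) ⇒ p = 1/2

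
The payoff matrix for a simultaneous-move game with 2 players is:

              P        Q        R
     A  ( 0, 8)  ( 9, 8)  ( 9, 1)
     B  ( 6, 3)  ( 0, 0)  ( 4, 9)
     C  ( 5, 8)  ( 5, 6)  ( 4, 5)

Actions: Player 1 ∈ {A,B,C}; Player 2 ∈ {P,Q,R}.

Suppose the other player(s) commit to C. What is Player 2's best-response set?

P2 best: {P}

u_2(P vs C) = 8
u_2(Q vs C) = 6
u_2(R vs C) = 5
max payoff 8 at {P}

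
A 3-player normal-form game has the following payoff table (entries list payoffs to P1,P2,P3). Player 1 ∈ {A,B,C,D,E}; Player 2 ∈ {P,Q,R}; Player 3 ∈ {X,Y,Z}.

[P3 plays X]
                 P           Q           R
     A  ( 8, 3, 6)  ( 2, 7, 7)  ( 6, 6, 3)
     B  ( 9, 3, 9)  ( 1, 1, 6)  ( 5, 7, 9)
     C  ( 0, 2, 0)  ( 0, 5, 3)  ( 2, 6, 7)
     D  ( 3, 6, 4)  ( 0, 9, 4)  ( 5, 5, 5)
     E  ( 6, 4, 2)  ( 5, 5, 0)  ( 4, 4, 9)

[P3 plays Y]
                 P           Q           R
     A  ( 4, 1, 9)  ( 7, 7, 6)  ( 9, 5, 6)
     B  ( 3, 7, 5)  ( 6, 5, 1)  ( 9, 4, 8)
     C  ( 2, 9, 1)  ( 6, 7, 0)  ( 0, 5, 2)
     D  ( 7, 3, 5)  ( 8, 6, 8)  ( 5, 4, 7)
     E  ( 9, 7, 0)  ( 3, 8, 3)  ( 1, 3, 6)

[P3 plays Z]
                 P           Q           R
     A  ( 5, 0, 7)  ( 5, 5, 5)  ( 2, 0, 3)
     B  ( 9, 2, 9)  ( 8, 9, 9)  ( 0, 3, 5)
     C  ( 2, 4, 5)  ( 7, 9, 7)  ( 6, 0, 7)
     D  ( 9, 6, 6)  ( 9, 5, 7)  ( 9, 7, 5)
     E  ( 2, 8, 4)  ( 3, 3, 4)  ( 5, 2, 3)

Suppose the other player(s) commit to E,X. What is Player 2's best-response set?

u_2(P vs E,X) = 4
u_2(Q vs E,X) = 5
u_2(R vs E,X) = 4
max payoff 5 at {Q}

argmax u_2 = {Q}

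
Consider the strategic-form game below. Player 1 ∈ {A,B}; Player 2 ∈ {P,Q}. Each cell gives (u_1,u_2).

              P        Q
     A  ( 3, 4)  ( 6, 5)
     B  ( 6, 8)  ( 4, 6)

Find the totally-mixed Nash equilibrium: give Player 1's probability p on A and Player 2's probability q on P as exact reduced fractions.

P1 mixes 2/3 on A; P2 mixes 2/5 on P

P1 indiff ⇒ q·3+(1-q)·6 = q·6+(1-q)·4 ⇒ q(-3) = (1-q)(-2) ⇒ q = 2/5
P2 indiff ⇒ p·4+(1-p)·8 = p·5+(1-p)·6 ⇒ p(-1) = (1-p)(-2) ⇒ p = 2/3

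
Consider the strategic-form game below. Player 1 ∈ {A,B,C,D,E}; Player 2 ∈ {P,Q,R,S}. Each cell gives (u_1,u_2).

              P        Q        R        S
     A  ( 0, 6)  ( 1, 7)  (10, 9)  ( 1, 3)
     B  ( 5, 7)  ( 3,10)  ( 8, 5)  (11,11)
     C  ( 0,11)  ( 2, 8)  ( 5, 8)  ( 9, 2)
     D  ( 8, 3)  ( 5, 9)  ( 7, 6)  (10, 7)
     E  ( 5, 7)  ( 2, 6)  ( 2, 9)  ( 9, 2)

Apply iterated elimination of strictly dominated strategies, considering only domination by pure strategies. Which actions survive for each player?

Survivors P1:{A,B,D} P2:{Q,R,S}

P1 drop C (B beats it: P:5>0 Q:3>2 R:8>5 S:11>9)
P1 drop E (D beats it: P:8>5 Q:5>2 R:7>2 S:10>9)
P2 drop P (Q beats it: A:7>6 B:10>7 D:9>3)
P1→{A,B,D} P2→{Q,R,S}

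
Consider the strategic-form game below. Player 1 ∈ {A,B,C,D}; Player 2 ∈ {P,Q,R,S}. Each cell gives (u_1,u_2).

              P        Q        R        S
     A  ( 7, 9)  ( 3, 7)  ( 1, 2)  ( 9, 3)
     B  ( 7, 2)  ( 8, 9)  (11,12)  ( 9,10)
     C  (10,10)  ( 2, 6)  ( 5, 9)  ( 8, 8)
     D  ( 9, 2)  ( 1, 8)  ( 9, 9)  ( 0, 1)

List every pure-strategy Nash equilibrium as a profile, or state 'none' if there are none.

Nash profiles: (B,R), (C,P)

(A,P): not NE [P1→C gives 10>7]
(A,Q): not NE [P1→B gives 8>3; P2→P gives 9>7]
(A,R): not NE [P1→B gives 11>1; P2→P gives 9>2]
(A,S): not NE [P2→P gives 9>3]
(B,P): not NE [P1→C gives 10>7; P2→R gives 12>2]
(B,Q): not NE [P2→R gives 12>9]
(B,R): NE
(B,S): not NE [P2→R gives 12>10]
(C,P): NE
(C,Q): not NE [P1→B gives 8>2; P2→P gives 10>6]
(C,R): not NE [P1→B gives 11>5; P2→P gives 10>9]
(C,S): not NE [P1→B gives 9>8; P2→P gives 10>8]
(D,P): not NE [P1→C gives 10>9; P2→R gives 9>2]
(D,Q): not NE [P1→B gives 8>1; P2→R gives 9>8]
(D,R): not NE [P1→B gives 11>9]
(D,S): not NE [P1→B gives 9>0; P2→R gives 9>1]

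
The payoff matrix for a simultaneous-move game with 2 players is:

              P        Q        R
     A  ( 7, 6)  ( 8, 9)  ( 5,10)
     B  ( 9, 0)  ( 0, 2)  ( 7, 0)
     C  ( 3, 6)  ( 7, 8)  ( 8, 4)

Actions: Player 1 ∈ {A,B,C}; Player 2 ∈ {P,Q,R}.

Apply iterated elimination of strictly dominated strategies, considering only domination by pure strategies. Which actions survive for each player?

P2 drop P (Q beats it: A:9>6 B:2>0 C:8>6)
P1 drop B (C beats it: Q:7>0 R:8>7)
P1→{A,C} P2→{Q,R}

Survivors P1:{A,C} P2:{Q,R}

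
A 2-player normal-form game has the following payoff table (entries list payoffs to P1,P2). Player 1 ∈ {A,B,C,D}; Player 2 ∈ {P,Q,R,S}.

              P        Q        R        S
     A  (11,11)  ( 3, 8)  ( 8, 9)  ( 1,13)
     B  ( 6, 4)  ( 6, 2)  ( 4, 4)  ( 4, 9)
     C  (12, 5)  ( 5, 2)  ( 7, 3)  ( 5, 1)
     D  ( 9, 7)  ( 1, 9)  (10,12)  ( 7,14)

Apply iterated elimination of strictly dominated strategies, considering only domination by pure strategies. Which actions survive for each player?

P2 drop Q (R beats it: A:9>8 B:4>2 C:3>2 D:12>9)
P1 drop B (C beats it: P:12>6 R:7>4 S:5>4)
P1→{A,C,D} P2→{P,R,S}

IESDS → P1:{A,C,D} P2:{P,R,S}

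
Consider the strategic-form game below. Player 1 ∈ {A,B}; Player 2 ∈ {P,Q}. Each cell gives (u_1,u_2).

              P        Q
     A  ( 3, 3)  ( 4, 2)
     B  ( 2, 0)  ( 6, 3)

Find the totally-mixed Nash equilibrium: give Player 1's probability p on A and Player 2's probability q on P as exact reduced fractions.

P1 indiff ⇒ q·3+(1-q)·4 = q·2+(1-q)·6 ⇒ q(1) = (1-q)(2) ⇒ q = 2/3
P2 indiff ⇒ p·3+(1-p)·0 = p·2+(1-p)·3 ⇒ p(1) = (1-p)(3) ⇒ p = 3/4

P1 mixes 3/4 on A; P2 mixes 2/3 on P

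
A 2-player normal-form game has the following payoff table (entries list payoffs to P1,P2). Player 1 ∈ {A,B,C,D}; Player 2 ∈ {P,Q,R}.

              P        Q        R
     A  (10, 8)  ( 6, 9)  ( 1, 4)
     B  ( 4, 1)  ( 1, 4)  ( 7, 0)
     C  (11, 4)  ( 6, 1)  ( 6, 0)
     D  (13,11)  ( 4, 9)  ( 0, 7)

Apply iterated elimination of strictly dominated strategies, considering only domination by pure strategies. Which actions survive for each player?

IESDS → P1:{A,C,D} P2:{P,Q}

P2 drop R (P beats it: A:8>4 B:1>0 C:4>0 D:11>7)
P1 drop B (A beats it: P:10>4 Q:6>1)
P1→{A,C,D} P2→{P,Q}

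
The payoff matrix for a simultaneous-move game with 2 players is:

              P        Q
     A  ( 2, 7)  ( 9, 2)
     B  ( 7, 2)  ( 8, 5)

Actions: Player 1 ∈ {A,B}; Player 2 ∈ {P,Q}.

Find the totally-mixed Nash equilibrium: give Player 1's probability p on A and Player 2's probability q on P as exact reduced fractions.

P1 indiff ⇒ q·2+(1-q)·9 = q·7+(1-q)·8 ⇒ q(-5) = (1-q)(-1) ⇒ q = 1/6
P2 indiff ⇒ p·7+(1-p)·2 = p·2+(1-p)·5 ⇒ p(5) = (1-p)(3) ⇒ p = 3/8

p=3/8, q=1/6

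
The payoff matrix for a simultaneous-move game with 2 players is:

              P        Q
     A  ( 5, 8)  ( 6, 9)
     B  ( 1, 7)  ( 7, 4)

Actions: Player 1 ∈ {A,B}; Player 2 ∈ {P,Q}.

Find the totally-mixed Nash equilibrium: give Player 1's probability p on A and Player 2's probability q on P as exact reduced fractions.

p=3/4, q=1/5

P1 indiff ⇒ q·5+(1-q)·6 = q·1+(1-q)·7 ⇒ q(4) = (1-q)(1) ⇒ q = 1/5
P2 indiff ⇒ p·8+(1-p)·7 = p·9+(1-p)·4 ⇒ p(-1) = (1-p)(-3) ⇒ p = 3/4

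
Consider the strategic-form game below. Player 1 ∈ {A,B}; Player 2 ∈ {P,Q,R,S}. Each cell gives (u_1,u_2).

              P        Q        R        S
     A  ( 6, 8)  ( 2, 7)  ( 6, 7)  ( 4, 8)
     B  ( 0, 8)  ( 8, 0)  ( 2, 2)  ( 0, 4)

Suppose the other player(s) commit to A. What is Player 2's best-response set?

BR_2 = {P,S}

u_2(P vs A) = 8
u_2(Q vs A) = 7
u_2(R vs A) = 7
u_2(S vs A) = 8
max payoff 8 at {P,S}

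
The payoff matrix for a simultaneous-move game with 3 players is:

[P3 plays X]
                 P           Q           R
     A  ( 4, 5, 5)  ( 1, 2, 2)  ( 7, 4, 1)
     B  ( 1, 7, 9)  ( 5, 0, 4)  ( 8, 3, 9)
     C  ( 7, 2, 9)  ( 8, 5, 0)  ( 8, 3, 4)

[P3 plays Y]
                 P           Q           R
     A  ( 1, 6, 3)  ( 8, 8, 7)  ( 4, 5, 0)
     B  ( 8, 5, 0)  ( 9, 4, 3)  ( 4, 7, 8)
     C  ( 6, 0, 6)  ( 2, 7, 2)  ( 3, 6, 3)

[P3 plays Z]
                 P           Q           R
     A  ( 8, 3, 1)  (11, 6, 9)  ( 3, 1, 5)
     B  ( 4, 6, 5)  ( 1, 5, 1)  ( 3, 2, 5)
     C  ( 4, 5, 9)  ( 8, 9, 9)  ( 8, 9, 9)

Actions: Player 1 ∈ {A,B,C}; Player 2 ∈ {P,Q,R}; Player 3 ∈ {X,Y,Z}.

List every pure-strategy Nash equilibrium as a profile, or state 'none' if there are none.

(A,P,X): not NE [P1→C gives 7>4]
(A,P,Y): not NE [P1→B gives 8>1; P2→Q gives 8>6; P3→X gives 5>3]
(A,P,Z): not NE [P2→Q gives 6>3; P3→X gives 5>1]
(A,Q,X): not NE [P1→C gives 8>1; P2→P gives 5>2; P3→Z gives 9>2]
(A,Q,Y): not NE [P1→B gives 9>8; P3→Z gives 9>7]
(A,Q,Z): NE
(A,R,X): not NE [P1→C gives 8>7; P2→P gives 5>4; P3→Z gives 5>1]
(A,R,Y): not NE [P2→Q gives 8>5; P3→Z gives 5>0]
(A,R,Z): not NE [P1→C gives 8>3; P2→Q gives 6>1]
(B,P,X): not NE [P1→C gives 7>1]
(B,P,Y): not NE [P2→R gives 7>5; P3→X gives 9>0]
(B,P,Z): not NE [P1→A gives 8>4; P3→X gives 9>5]
(B,Q,X): not NE [P1→C gives 8>5; P2→P gives 7>0]
(B,Q,Y): not NE [P2→R gives 7>4; P3→X gives 4>3]
(B,Q,Z): not NE [P1→A gives 11>1; P2→P gives 6>5; P3→X gives 4>1]
(B,R,X): not NE [P2→P gives 7>3]
(B,R,Y): not NE [P3→X gives 9>8]
(B,R,Z): not NE [P1→C gives 8>3; P2→P gives 6>2; P3→X gives 9>5]
(C,P,X): not NE [P2→Q gives 5>2]
(C,P,Y): not NE [P1→B gives 8>6; P2→Q gives 7>0; P3→Z gives 9>6]
(C,P,Z): not NE [P1→A gives 8>4; P2→R gives 9>5]
(C,Q,X): not NE [P3→Z gives 9>0]
(C,Q,Y): not NE [P1→B gives 9>2; P3→Z gives 9>2]
(C,Q,Z): not NE [P1→A gives 11>8]
(C,R,X): not NE [P2→Q gives 5>3; P3→Z gives 9>4]
(C,R,Y): not NE [P1→B gives 4>3; P2→Q gives 7>6; P3→Z gives 9>3]
(C,R,Z): NE

PSNE = {(A,Q,Z), (C,R,Z)}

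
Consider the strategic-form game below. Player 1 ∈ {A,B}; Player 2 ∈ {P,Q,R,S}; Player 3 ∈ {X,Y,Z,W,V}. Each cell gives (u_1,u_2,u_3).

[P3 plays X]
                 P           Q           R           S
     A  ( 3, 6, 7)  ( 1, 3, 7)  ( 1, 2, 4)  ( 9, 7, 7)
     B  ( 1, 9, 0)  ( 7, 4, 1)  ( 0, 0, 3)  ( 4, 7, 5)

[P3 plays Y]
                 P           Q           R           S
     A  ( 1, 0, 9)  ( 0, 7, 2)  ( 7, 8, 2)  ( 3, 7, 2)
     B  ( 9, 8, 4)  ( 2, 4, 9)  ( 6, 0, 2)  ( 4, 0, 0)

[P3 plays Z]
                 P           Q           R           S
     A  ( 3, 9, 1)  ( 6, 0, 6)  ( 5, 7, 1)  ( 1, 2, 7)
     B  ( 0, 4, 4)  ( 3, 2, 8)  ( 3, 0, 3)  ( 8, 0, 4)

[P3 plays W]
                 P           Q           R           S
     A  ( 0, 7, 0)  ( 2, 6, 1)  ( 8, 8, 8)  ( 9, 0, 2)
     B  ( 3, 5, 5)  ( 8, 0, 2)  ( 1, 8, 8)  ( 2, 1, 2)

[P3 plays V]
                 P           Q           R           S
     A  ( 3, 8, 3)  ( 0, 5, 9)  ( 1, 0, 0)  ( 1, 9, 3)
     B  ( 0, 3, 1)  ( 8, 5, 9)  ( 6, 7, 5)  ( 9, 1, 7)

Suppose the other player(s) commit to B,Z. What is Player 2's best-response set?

u_2(P vs B,Z) = 4
u_2(Q vs B,Z) = 2
u_2(R vs B,Z) = 0
u_2(S vs B,Z) = 0
max payoff 4 at {P}

P2 best: {P}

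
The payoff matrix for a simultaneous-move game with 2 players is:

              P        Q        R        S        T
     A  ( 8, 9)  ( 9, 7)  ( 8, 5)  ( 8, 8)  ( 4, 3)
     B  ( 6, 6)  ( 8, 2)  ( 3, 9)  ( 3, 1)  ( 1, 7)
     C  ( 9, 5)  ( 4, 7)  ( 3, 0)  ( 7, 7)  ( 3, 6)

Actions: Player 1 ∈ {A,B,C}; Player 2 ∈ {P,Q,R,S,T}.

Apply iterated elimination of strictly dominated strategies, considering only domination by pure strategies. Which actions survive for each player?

Remaining: P1:{A,C} P2:{P,Q,S}

P1 drop B (A beats it: P:8>6 Q:9>8 R:8>3 S:8>3 T:4>1)
P2 drop R (P beats it: A:9>5 C:5>0)
P2 drop T (Q beats it: A:7>3 C:7>6)
P1→{A,C} P2→{P,Q,S}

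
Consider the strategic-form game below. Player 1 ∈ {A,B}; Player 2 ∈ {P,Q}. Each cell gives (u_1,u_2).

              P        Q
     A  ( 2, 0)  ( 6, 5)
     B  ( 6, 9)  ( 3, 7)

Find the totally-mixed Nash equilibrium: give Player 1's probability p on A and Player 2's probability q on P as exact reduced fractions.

P1 mixes 2/7 on A; P2 mixes 3/7 on P

P1 indiff ⇒ q·2+(1-q)·6 = q·6+(1-q)·3 ⇒ q(-4) = (1-q)(-3) ⇒ q = 3/7
P2 indiff ⇒ p·0+(1-p)·9 = p·5+(1-p)·7 ⇒ p(-5) = (1-p)(-2) ⇒ p = 2/7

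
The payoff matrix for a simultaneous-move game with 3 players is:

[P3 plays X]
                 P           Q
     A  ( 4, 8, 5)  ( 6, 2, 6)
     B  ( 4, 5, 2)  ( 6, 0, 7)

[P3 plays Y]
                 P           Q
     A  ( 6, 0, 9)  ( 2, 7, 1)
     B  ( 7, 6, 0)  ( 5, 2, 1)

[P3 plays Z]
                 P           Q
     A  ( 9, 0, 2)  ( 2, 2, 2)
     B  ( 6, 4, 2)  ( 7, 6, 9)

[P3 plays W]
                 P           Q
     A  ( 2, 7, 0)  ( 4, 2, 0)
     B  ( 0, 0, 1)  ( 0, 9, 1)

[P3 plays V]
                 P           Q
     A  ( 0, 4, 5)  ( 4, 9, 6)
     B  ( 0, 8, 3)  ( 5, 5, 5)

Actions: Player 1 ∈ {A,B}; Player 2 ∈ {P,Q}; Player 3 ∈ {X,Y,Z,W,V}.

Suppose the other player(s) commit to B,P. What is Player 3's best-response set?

argmax u_3 = {V}

u_3(X vs B,P) = 2
u_3(Y vs B,P) = 0
u_3(Z vs B,P) = 2
u_3(W vs B,P) = 1
u_3(V vs B,P) = 3
max payoff 3 at {V}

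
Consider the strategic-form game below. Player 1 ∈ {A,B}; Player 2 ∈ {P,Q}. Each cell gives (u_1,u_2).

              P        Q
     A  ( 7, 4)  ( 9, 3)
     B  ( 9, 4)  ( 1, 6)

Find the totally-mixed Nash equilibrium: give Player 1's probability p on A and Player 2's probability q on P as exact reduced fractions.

(p,q) = (2/3, 4/5)

P1 indiff ⇒ q·7+(1-q)·9 = q·9+(1-q)·1 ⇒ q(-2) = (1-q)(-8) ⇒ q = 4/5
P2 indiff ⇒ p·4+(1-p)·4 = p·3+(1-p)·6 ⇒ p(1) = (1-p)(2) ⇒ p = 2/3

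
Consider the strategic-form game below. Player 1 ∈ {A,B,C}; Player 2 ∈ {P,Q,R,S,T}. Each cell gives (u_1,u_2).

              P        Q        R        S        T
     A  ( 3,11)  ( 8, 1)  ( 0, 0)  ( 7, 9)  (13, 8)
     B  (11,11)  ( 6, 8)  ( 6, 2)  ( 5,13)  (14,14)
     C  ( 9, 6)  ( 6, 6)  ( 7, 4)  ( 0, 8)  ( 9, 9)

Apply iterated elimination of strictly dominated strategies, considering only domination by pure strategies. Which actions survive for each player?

Remaining: P1:{A,B} P2:{P,S,T}

P2 drop Q (S beats it: A:9>1 B:13>8 C:8>6)
P2 drop R (P beats it: A:11>0 B:11>2 C:6>4)
P1 drop C (B beats it: P:11>9 S:5>0 T:14>9)
P1→{A,B} P2→{P,S,T}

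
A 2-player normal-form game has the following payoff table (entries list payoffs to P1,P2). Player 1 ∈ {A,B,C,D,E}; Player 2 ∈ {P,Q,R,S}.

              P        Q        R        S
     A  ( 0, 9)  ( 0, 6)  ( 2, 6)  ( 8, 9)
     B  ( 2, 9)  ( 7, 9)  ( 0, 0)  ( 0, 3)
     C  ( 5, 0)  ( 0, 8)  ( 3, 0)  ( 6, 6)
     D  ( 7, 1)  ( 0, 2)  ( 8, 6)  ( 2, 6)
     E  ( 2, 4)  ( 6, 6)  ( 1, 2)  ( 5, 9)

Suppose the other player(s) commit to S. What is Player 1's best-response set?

u_1(A vs S) = 8
u_1(B vs S) = 0
u_1(C vs S) = 6
u_1(D vs S) = 2
u_1(E vs S) = 5
max payoff 8 at {A}

argmax u_1 = {A}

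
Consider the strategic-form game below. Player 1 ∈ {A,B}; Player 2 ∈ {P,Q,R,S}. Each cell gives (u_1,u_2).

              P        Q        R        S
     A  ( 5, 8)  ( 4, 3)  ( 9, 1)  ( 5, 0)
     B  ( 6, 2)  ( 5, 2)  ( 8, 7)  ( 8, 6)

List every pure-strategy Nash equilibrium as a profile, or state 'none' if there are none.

(A,P): not NE [P1→B gives 6>5]
(A,Q): not NE [P1→B gives 5>4; P2→P gives 8>3]
(A,R): not NE [P2→P gives 8>1]
(A,S): not NE [P1→B gives 8>5; P2→P gives 8>0]
(B,P): not NE [P2→R gives 7>2]
(B,Q): not NE [P2→R gives 7>2]
(B,R): not NE [P1→A gives 9>8]
(B,S): not NE [P2→R gives 7>6]

PSNE: ∅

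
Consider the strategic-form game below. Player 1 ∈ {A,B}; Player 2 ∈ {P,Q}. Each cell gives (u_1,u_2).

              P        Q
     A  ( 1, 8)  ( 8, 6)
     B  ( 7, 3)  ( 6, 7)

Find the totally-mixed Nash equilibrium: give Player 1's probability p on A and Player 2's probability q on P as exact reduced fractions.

P1 indiff ⇒ q·1+(1-q)·8 = q·7+(1-q)·6 ⇒ q(-6) = (1-q)(-2) ⇒ q = 1/4
P2 indiff ⇒ p·8+(1-p)·3 = p·6+(1-p)·7 ⇒ p(2) = (1-p)(4) ⇒ p = 2/3

P1 mixes 2/3 on A; P2 mixes 1/4 on P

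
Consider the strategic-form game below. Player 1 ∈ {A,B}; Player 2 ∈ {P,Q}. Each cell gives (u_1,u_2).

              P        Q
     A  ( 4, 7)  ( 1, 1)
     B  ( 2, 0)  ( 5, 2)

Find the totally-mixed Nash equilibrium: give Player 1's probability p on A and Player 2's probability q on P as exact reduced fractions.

P1 indiff ⇒ q·4+(1-q)·1 = q·2+(1-q)·5 ⇒ q(2) = (1-q)(4) ⇒ q = 2/3
P2 indiff ⇒ p·7+(1-p)·0 = p·1+(1-p)·2 ⇒ p(6) = (1-p)(2) ⇒ p = 1/4

p=1/4, q=2/3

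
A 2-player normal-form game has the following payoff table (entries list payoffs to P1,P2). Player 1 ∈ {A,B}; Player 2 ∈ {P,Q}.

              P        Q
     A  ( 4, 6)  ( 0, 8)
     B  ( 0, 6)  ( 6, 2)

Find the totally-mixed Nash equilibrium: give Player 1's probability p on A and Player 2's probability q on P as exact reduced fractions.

P1 mixes 2/3 on A; P2 mixes 3/5 on P

P1 indiff ⇒ q·4+(1-q)·0 = q·0+(1-q)·6 ⇒ q(4) = (1-q)(6) ⇒ q = 3/5
P2 indiff ⇒ p·6+(1-p)·6 = p·8+(1-p)·2 ⇒ p(-2) = (1-p)(-4) ⇒ p = 2/3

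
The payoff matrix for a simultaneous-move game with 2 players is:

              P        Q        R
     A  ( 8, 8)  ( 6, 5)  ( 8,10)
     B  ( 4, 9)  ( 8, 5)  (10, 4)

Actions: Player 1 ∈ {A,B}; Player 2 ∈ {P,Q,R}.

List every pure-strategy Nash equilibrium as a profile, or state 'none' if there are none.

PSNE: ∅

(A,P): not NE [P2→R gives 10>8]
(A,Q): not NE [P1→B gives 8>6; P2→R gives 10>5]
(A,R): not NE [P1→B gives 10>8]
(B,P): not NE [P1→A gives 8>4]
(B,Q): not NE [P2→P gives 9>5]
(B,R): not NE [P2→P gives 9>4]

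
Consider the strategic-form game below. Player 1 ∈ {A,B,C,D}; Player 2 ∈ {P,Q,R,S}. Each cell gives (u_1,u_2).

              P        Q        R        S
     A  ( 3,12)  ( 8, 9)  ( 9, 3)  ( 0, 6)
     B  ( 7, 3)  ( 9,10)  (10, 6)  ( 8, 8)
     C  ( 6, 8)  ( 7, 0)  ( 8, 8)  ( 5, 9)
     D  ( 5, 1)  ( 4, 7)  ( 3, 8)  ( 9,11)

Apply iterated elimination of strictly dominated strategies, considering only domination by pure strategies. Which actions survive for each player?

Remaining: P1:{B,D} P2:{Q,S}

P1 drop A (B beats it: P:7>3 Q:9>8 R:10>9 S:8>0)
P1 drop C (B beats it: P:7>6 Q:9>7 R:10>8 S:8>5)
P2 drop P (Q beats it: B:10>3 D:7>1)
P2 drop R (S beats it: B:8>6 D:11>8)
P1→{B,D} P2→{Q,S}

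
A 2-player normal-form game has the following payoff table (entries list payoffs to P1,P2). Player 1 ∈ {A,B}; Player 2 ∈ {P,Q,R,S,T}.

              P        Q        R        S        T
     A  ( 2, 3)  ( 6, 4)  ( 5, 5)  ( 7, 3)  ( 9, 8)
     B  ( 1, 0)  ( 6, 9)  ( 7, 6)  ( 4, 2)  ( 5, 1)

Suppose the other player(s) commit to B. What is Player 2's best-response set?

u_2(P vs B) = 0
u_2(Q vs B) = 9
u_2(R vs B) = 6
u_2(S vs B) = 2
u_2(T vs B) = 1
max payoff 9 at {Q}

P2 best: {Q}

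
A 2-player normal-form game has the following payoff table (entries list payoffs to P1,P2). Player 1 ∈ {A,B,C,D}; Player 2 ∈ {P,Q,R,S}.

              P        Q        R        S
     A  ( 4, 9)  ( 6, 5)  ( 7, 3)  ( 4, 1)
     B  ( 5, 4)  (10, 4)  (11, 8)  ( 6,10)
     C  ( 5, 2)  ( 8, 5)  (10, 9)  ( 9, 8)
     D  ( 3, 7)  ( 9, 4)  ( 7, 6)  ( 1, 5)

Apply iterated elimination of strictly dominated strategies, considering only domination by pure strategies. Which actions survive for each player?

IESDS → P1:{B,C} P2:{R,S}

P1 drop A (B beats it: P:5>4 Q:10>6 R:11>7 S:6>4)
P1 drop D (B beats it: P:5>3 Q:10>9 R:11>7 S:6>1)
P2 drop P (R beats it: B:8>4 C:9>2)
P2 drop Q (R beats it: B:8>4 C:9>5)
P1→{B,C} P2→{R,S}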